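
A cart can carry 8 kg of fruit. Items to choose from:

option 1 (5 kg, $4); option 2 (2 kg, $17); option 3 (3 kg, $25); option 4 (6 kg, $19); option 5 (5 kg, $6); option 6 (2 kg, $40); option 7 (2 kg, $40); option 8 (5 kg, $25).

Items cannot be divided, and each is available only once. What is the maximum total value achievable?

Check high-value combinations within 8 kg:
- option 3+option 6+option 7: weight 3+2+2=7, value 25+40+40=105
- option 2+option 6+option 7: weight 2+2+2=6, value 17+40+40=97
- option 2+option 3+option 6: weight 2+3+2=7, value 17+25+40=82
- option 2+option 3+option 7: weight 2+3+2=7, value 17+25+40=82
- option 6+option 7: weight 2+2=4, value 40+40=80
Best: $105.

$105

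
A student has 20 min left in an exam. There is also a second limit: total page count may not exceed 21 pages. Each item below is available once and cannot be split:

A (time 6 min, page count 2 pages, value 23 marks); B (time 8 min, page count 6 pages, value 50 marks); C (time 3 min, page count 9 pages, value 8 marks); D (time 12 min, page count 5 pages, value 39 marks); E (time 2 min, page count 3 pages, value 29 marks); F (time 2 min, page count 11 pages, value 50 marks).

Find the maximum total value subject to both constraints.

Feasible sets respecting both limits:
- B+E+F: time 12, page count 20, value 129
- A+B+F: time 16, page count 19, value 123
- D+E+F: time 16, page count 19, value 118
- A+D+F: time 20, page count 18, value 112
Best: 129 marks.

129 marks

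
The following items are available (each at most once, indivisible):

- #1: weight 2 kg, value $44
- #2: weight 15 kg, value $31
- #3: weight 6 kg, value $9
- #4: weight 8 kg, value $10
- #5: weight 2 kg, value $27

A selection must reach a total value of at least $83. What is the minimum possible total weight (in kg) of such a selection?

Subsets with value ≥ 83, sorted by total weight:
- #1+#3+#4+#5: weight 18, value 90
- #1+#2+#5: weight 19, value 102
- #1+#2+#3: weight 23, value 84
Minimum weight: 18 kg.

18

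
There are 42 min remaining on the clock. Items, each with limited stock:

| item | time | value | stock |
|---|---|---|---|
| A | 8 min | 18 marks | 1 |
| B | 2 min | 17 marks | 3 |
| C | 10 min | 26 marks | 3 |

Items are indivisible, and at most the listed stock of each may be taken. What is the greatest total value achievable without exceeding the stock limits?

130 marks

Top feasible selections:
- 1×A + 2×B + 3×C: time 42, value 130
- 3×B + 3×C: time 36, value 129
Best: 130 marks.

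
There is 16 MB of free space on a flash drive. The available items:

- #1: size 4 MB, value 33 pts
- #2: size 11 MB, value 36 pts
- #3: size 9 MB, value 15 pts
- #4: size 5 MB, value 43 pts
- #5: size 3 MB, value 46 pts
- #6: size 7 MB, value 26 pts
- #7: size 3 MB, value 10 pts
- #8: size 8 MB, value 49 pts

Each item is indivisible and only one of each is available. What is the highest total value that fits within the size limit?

138 pts

Check high-value combinations within 16 MB:
- #4+#5+#8: size 5+3+8=16, value 43+46+49=138
- #1+#4+#5+#7: size 4+5+3+3=15, value 33+43+46+10=132
- #1+#5+#8: size 4+3+8=15, value 33+46+49=128
- #1+#4+#5: size 4+5+3=12, value 33+43+46=122
Best: 138 pts.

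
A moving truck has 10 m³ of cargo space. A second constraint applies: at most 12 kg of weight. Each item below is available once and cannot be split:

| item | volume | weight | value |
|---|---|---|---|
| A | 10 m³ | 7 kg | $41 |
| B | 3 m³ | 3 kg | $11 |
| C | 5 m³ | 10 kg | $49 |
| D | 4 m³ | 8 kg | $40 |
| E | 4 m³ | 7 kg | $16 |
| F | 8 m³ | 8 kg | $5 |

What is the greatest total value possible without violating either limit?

Feasible sets respecting both limits:
- B+D: volume 7, weight 11, value 51
- C: volume 5, weight 10, value 49
- A: volume 10, weight 7, value 41
- D: volume 4, weight 8, value 40
Best: $51.

$51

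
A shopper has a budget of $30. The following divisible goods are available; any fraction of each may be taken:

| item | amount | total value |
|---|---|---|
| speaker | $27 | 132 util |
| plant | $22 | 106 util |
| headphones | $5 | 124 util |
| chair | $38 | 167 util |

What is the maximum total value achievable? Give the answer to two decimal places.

246.22

Take in order of value per unit:
- headphones (124/5 per unit): all 5 → value 124, running total 124.00
- speaker (132/27 per unit): 25 of 27 → value 25×132/27 = 122.2222, running total 246.22
Total 246.22.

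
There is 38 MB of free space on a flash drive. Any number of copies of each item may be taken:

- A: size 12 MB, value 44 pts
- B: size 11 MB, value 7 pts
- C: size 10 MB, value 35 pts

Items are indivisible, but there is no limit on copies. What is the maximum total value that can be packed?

132 pts

Best value-per-unit is A at 44/12, and filling with it alone uses size 3×12=36. No mix of the others beats 3×44 = 132.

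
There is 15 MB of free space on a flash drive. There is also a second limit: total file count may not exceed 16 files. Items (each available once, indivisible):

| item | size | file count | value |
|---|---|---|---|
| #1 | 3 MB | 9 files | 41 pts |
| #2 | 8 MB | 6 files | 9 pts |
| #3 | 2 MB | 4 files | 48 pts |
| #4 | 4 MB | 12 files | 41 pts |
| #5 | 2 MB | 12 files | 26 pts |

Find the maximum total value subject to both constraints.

Feasible sets respecting both limits:
- #1+#3: size 5, file count 13, value 89
- #3+#4: size 6, file count 16, value 89
- #3+#5: size 4, file count 16, value 74
Best: 89 pts.

89 pts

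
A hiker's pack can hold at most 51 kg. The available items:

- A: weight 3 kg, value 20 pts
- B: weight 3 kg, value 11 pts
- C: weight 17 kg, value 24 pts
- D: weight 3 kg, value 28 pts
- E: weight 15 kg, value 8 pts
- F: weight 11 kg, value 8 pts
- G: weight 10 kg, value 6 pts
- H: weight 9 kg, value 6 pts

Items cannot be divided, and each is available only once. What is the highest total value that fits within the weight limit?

97 pts

Check high-value combinations within 51 kg:
- A+B+C+D+F+H: weight 3+3+17+3+11+9=46, value 20+11+24+28+8+6=97
- A+B+C+D+F+G: weight 3+3+17+3+11+10=47, value 20+11+24+28+8+6=97
- A+B+C+D+E+H: weight 3+3+17+3+15+9=50, value 20+11+24+28+8+6=97
- A+B+C+D+E+G: weight 3+3+17+3+15+10=51, value 20+11+24+28+8+6=97
Best: 97 pts.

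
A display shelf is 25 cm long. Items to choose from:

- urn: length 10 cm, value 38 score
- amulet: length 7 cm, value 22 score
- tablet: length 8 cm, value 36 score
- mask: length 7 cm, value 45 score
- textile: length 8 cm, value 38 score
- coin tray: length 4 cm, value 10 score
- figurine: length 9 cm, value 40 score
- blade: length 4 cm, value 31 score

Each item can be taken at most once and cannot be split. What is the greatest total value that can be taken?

126 score

Check high-value combinations within 25 cm:
- mask+coin tray+figurine+blade: length 7+4+9+4=24, value 45+10+40+31=126
- mask+textile+coin tray+blade: length 7+8+4+4=23, value 45+38+10+31=124
- urn+mask+coin tray+blade: length 10+7+4+4=25, value 38+45+10+31=124
- mask+textile+figurine: length 7+8+9=24, value 45+38+40=123
- tablet+mask+coin tray+blade: length 8+7+4+4=23, value 36+45+10+31=122
Best: 126 score.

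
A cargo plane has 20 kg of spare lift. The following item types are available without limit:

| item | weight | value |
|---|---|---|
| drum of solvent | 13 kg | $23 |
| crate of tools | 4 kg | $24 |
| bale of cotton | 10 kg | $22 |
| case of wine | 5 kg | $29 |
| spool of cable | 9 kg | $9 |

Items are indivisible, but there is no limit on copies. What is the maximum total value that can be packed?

$120

Best value-per-unit is crate of tools at 24/4, and filling with it alone uses weight 5×4=20. No mix of the others beats 5×24 = 120.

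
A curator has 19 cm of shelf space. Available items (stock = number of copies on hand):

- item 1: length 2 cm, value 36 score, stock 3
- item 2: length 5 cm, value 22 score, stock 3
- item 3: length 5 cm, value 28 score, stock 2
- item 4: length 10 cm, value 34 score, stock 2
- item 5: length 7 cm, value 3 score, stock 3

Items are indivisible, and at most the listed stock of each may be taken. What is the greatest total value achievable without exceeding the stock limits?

Top feasible selections:
- 3×item 1 + 2×item 3: length 16, value 164
- 3×item 1 + 1×item 2 + 1×item 3: length 16, value 158
Best: 164 score.

164 score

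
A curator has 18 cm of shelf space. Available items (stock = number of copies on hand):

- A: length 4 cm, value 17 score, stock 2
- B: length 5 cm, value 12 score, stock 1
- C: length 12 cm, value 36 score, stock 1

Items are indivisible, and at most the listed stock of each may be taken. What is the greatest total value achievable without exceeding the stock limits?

Best selections within length 18 and stock limits:
- 1×A + 1×C: length 16, value 53
- 1×B + 1×C: length 17, value 48
- 2×A + 1×B: length 13, value 46
Best: 53 score.

53 score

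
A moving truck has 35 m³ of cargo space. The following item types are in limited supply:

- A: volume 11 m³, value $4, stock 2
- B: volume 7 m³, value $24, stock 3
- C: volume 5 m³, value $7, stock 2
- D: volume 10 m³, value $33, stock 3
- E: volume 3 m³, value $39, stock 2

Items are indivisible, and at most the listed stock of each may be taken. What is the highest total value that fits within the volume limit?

$168

Top feasible selections:
- 1×B + 2×D + 2×E: volume 33, value 168
- 2×B + 1×C + 1×D + 2×E: volume 35, value 166
- 2×B + 1×D + 2×E: volume 30, value 159
- 3×B + 1×C + 2×E: volume 32, value 157
Best: $168.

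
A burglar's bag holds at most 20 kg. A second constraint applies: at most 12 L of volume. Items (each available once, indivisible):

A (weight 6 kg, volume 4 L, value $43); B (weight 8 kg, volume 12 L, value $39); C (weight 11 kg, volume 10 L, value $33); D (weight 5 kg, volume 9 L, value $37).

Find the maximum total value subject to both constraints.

$43

Feasible sets respecting both limits:
- A: weight 6, volume 4, value 43
- B: weight 8, volume 12, value 39
- D: weight 5, volume 9, value 37
Best: $43.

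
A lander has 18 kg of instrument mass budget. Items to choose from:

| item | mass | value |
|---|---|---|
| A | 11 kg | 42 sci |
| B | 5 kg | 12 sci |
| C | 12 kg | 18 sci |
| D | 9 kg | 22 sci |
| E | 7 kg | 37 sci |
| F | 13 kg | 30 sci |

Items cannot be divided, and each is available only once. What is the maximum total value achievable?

79 sci

Check high-value combinations within 18 kg:
- A+E: mass 11+7=18, value 42+37=79
- D+E: mass 9+7=16, value 22+37=59
- A+B: mass 11+5=16, value 42+12=54
Best: 79 sci.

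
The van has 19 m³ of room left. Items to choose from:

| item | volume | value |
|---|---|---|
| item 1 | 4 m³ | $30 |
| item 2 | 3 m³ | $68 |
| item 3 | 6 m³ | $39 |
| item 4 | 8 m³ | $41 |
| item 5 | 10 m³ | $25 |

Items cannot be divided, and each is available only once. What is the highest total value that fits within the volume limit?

Check high-value combinations within 19 m³:
- item 2+item 3+item 4: volume 3+6+8=17, value 68+39+41=148
- item 1+item 2+item 4: volume 4+3+8=15, value 30+68+41=139
- item 1+item 2+item 3: volume 4+3+6=13, value 30+68+39=137
Best: $148.

$148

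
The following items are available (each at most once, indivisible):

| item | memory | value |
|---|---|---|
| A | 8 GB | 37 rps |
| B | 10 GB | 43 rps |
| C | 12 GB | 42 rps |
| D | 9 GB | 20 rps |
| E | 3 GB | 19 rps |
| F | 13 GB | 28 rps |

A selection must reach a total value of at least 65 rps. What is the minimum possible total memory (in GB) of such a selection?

Subsets with value ≥ 65, sorted by total memory:
- A+B: memory 18, value 80
- A+C: memory 20, value 79
- A+D+E: memory 20, value 76
Minimum memory: 18 GB.

18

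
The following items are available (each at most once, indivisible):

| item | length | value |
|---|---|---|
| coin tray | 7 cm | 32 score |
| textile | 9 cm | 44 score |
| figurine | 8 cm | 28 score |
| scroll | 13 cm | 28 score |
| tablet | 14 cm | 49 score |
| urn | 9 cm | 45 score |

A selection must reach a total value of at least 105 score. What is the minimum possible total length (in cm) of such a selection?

Subsets with value ≥ 105, sorted by total length:
- coin tray+figurine+urn: length 24, value 105
- coin tray+textile+urn: length 25, value 121
- textile+figurine+urn: length 26, value 117
Minimum length: 24 cm.

24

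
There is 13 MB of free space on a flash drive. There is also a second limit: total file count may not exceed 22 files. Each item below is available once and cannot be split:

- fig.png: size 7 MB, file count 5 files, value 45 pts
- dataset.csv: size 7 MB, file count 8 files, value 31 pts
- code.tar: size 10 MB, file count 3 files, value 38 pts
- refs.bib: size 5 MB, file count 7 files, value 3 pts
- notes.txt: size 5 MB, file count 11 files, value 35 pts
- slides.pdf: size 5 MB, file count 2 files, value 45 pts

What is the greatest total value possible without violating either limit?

90 pts

Feasible sets respecting both limits:
- fig.png+slides.pdf: size 12, file count 7, value 90
- fig.png+notes.txt: size 12, file count 16, value 80
- notes.txt+slides.pdf: size 10, file count 13, value 80
Best: 90 pts.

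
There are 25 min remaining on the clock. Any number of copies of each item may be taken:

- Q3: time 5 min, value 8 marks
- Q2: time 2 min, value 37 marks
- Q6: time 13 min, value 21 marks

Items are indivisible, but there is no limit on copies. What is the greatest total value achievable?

444 marks

Best value-per-unit is Q2 at 37/2, and filling with it alone uses time 12×2=24. No mix of the others beats 12×37 = 444.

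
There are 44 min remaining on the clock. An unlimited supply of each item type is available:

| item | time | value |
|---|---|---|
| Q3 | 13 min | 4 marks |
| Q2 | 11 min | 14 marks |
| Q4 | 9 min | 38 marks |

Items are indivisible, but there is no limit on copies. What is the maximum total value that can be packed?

Best value-per-unit is Q4 at 38/9, and filling with it alone uses time 4×9=36. No mix of the others beats 4×38 = 152.

152 marks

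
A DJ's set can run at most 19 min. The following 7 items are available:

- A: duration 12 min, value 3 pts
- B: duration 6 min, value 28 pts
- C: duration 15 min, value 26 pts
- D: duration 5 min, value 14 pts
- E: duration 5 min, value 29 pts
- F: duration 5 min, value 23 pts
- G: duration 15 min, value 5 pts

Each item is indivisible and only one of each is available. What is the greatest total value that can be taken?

Check high-value combinations within 19 min:
- B+E+F: duration 6+5+5=16, value 28+29+23=80
- B+D+E: duration 6+5+5=16, value 28+14+29=71
- D+E+F: duration 5+5+5=15, value 14+29+23=66
Best: 80 pts.

80 pts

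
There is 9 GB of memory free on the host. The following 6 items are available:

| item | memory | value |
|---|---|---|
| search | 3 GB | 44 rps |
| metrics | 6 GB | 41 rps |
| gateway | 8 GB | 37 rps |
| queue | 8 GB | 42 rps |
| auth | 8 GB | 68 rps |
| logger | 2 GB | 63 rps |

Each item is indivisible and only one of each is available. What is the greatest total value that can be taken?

Check high-value combinations within 9 GB:
- search+logger: memory 3+2=5, value 44+63=107
- metrics+logger: memory 6+2=8, value 41+63=104
- search+metrics: memory 3+6=9, value 44+41=85
- auth: memory 8, value 68
- logger: memory 2, value 63
Best: 107 rps.

107 rps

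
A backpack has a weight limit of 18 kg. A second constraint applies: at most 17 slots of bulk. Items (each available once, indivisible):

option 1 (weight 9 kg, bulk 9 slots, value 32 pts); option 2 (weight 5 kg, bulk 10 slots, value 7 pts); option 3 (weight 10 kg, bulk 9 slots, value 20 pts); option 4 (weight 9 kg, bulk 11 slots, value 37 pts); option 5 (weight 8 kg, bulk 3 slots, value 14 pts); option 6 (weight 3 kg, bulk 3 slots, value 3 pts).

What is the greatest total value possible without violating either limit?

Feasible sets respecting both limits:
- option 4+option 5: weight 17, bulk 14, value 51
- option 1+option 5: weight 17, bulk 12, value 46
- option 4+option 6: weight 12, bulk 14, value 40
- option 4: weight 9, bulk 11, value 37
Best: 51 pts.

51 pts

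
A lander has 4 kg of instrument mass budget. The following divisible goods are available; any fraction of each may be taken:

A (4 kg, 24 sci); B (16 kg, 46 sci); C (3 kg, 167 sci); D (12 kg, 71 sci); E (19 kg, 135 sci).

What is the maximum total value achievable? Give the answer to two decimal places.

Take in order of value per unit:
- C (167/3 per unit): all 3 → value 167, running total 167.00
- E (135/19 per unit): 1 of 19 → value 1×135/19 = 7.1053, running total 174.11
Total 174.11.

174.11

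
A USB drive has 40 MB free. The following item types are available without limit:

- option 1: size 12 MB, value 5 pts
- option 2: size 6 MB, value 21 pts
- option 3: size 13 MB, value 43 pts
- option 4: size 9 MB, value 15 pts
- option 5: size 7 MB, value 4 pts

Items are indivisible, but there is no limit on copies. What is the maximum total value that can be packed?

129 pts

Best value-per-unit is option 2 at 21/6; filling with it alone gives 6×21 = 126.
Optimal mix: 3×option 3 → size 39, value 129.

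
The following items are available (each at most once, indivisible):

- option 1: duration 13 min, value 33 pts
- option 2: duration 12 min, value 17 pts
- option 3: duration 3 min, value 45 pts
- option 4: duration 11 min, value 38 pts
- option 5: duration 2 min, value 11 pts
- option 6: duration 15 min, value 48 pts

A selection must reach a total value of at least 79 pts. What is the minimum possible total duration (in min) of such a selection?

14

Subsets with value ≥ 79, sorted by total duration:
- option 3+option 4: duration 14, value 83
- option 3+option 4+option 5: duration 16, value 94
- option 3+option 6: duration 18, value 93
- option 1+option 3+option 5: duration 18, value 89
Minimum duration: 14 min.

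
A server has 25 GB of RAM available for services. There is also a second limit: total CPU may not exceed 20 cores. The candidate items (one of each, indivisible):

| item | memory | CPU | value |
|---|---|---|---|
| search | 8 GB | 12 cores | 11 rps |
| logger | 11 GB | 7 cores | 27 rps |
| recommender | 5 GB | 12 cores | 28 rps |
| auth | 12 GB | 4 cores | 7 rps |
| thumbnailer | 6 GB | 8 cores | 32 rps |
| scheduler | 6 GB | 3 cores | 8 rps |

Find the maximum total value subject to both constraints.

Feasible sets respecting both limits:
- logger+thumbnailer+scheduler: memory 23, CPU 18, value 67
- recommender+thumbnailer: memory 11, CPU 20, value 60
- logger+thumbnailer: memory 17, CPU 15, value 59
- logger+recommender: memory 16, CPU 19, value 55
Best: 67 rps.

67 rps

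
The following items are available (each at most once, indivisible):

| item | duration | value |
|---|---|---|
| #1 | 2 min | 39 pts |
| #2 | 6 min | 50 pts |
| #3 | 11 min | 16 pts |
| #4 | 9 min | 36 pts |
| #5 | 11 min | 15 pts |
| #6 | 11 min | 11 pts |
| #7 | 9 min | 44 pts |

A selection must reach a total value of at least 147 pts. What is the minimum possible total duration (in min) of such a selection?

26

Subsets with value ≥ 147, sorted by total duration:
- #1+#2+#4+#7: duration 26, value 169
- #1+#2+#3+#7: duration 28, value 149
- #1+#2+#5+#7: duration 28, value 148
- #1+#2+#3+#4+#7: duration 37, value 185
Minimum duration: 26 min.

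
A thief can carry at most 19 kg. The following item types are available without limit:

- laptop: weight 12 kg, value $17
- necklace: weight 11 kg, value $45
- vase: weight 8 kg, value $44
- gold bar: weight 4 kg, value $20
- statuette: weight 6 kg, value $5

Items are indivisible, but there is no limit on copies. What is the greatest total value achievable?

Best value-per-unit is vase at 44/8; filling with it alone gives 2×44 = 88.
Optimal mix: 1×necklace + 1×vase → weight 19, value 89.

$89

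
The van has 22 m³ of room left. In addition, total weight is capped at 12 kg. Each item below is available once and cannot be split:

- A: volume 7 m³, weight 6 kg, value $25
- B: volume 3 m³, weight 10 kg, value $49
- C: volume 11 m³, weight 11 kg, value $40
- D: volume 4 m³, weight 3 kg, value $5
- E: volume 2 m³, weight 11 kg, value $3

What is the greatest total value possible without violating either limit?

Feasible sets respecting both limits:
- B: volume 3, weight 10, value 49
- C: volume 11, weight 11, value 40
- A+D: volume 11, weight 9, value 30
- A: volume 7, weight 6, value 25
Best: $49.

$49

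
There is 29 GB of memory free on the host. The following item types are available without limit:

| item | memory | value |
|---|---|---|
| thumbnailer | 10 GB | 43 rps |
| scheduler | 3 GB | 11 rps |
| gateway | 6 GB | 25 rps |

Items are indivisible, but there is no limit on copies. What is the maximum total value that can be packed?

Best value-per-unit is thumbnailer at 43/10; filling with it alone gives 2×43 = 86.
Optimal mix: 2×thumbnailer + 1×scheduler + 1×gateway → memory 29, value 122.

122 rps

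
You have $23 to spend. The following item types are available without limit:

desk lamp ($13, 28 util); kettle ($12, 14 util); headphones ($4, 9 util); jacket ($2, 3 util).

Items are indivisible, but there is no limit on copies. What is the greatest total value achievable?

Best value-per-unit is headphones at 9/4; filling with it alone gives 5×9 = 45.
Optimal mix: 1×desk lamp + 2×headphones + 1×jacket → cost 23, value 49.

49 util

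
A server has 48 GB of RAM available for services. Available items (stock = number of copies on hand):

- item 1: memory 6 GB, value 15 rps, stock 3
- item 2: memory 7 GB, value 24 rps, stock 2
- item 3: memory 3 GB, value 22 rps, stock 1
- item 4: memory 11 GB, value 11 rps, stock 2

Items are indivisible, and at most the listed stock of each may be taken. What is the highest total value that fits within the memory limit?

Best selections within memory 48 and stock limits:
- 3×item 1 + 2×item 2 + 1×item 3 + 1×item 4: memory 46, value 126
- 3×item 1 + 2×item 2 + 1×item 3: memory 35, value 115
Best: 126 rps.

126 rps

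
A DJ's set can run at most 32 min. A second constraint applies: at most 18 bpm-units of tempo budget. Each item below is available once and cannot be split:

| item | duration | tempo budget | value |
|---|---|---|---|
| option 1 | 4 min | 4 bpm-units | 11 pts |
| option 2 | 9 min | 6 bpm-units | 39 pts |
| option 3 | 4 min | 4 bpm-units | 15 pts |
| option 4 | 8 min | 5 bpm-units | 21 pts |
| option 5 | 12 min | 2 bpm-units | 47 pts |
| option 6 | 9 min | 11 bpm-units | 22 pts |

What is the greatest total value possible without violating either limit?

112 pts

Feasible sets respecting both limits:
- option 1+option 2+option 3+option 5: duration 29, tempo budget 16, value 112
- option 2+option 4+option 5: duration 29, tempo budget 13, value 107
- option 2+option 3+option 5: duration 25, tempo budget 12, value 101
- option 1+option 2+option 5: duration 25, tempo budget 12, value 97
Best: 112 pts.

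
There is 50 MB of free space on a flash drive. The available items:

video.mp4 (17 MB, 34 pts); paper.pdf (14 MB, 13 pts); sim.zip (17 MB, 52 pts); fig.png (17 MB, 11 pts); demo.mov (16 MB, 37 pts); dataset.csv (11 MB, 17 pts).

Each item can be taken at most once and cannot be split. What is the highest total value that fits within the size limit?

Check high-value combinations within 50 MB:
- video.mp4+sim.zip+demo.mov: size 17+17+16=50, value 34+52+37=123
- sim.zip+demo.mov+dataset.csv: size 17+16+11=44, value 52+37+17=106
- video.mp4+sim.zip+dataset.csv: size 17+17+11=45, value 34+52+17=103
- paper.pdf+sim.zip+demo.mov: size 14+17+16=47, value 13+52+37=102
- sim.zip+fig.png+demo.mov: size 17+17+16=50, value 52+11+37=100
Best: 123 pts.

123 pts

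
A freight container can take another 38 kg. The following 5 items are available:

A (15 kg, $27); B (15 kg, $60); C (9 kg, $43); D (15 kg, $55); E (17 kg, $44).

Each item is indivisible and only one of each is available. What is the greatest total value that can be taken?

Check high-value combinations within 38 kg:
- B+D: weight 15+15=30, value 60+55=115
- B+E: weight 15+17=32, value 60+44=104
- B+C: weight 15+9=24, value 60+43=103
- D+E: weight 15+17=32, value 55+44=99
- C+D: weight 9+15=24, value 43+55=98
Best: $115.

$115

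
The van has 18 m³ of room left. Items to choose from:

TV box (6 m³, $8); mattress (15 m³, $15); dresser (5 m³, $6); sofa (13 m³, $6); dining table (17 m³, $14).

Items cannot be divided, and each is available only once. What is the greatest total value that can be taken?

$15

Check high-value combinations within 18 m³:
- mattress: volume 15, value 15
- TV box+dresser: volume 6+5=11, value 8+6=14
- dining table: volume 17, value 14
Best: $15.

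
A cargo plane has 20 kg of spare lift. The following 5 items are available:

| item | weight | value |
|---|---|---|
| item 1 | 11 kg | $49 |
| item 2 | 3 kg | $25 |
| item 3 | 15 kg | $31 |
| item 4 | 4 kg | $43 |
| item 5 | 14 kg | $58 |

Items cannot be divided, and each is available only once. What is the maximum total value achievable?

$117

Check high-value combinations within 20 kg:
- item 1+item 2+item 4: weight 11+3+4=18, value 49+25+43=117
- item 4+item 5: weight 4+14=18, value 43+58=101
- item 1+item 4: weight 11+4=15, value 49+43=92
- item 2+item 5: weight 3+14=17, value 25+58=83
- item 1+item 2: weight 11+3=14, value 49+25=74
Best: $117.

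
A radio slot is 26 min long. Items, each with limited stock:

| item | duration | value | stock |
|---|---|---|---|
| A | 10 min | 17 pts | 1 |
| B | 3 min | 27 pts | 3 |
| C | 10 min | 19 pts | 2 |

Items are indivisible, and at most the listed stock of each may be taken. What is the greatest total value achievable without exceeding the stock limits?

Best selections within duration 26 and stock limits:
- 3×B + 1×C: duration 19, value 100
- 1×A + 3×B: duration 19, value 98
- 2×B + 2×C: duration 26, value 92
- 1×A + 2×B + 1×C: duration 26, value 90
Best: 100 pts.

100 pts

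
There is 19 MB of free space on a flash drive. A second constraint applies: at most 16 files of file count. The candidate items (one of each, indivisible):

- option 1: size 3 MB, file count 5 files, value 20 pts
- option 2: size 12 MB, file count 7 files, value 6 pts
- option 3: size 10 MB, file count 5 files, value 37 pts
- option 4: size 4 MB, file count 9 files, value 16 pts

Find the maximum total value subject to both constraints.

57 pts

Feasible sets respecting both limits:
- option 1+option 3: size 13, file count 10, value 57
- option 3+option 4: size 14, file count 14, value 53
- option 3: size 10, file count 5, value 37
Best: 57 pts.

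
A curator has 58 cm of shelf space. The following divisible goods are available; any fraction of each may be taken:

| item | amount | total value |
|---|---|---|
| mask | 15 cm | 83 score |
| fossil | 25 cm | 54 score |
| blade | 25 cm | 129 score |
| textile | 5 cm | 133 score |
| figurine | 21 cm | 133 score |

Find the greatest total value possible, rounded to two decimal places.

436.72

Take in order of value per unit:
- textile (133/5 per unit): all 5 → value 133, running total 133.00
- figurine (133/21 per unit): all 21 → value 133, running total 266.00
- mask (83/15 per unit): all 15 → value 83, running total 349.00
- blade (129/25 per unit): 17 of 25 → value 17×129/25 = 87.7200, running total 436.72
Total 436.72.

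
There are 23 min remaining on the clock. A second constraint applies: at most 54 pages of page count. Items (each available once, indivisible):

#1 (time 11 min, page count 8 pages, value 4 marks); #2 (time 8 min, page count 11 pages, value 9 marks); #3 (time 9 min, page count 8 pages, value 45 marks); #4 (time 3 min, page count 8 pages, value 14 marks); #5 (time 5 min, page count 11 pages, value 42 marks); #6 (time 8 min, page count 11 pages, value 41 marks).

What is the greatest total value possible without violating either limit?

Feasible sets respecting both limits:
- #3+#5+#6: time 22, page count 30, value 128
- #3+#4+#5: time 17, page count 27, value 101
- #3+#4+#6: time 20, page count 27, value 100
- #4+#5+#6: time 16, page count 30, value 97
Best: 128 marks.

128 marks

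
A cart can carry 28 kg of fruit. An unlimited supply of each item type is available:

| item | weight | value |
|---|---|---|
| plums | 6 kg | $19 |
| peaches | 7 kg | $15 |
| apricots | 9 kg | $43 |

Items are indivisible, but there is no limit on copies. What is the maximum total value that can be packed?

$129

Best value-per-unit is apricots at 43/9, and filling with it alone uses weight 3×9=27. No mix of the others beats 3×43 = 129.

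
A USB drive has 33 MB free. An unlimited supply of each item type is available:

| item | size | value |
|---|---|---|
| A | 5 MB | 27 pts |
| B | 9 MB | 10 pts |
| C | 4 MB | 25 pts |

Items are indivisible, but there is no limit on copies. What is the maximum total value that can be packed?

202 pts

Best value-per-unit is C at 25/4; filling with it alone gives 8×25 = 200.
Optimal mix: 1×A + 7×C → size 33, value 202.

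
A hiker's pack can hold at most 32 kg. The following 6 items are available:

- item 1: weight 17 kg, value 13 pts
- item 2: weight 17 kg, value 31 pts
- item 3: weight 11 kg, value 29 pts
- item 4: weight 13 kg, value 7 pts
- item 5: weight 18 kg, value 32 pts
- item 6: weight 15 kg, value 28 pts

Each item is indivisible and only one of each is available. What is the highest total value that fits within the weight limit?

61 pts

Check high-value combinations within 32 kg:
- item 3+item 5: weight 11+18=29, value 29+32=61
- item 2+item 3: weight 17+11=28, value 31+29=60
- item 2+item 6: weight 17+15=32, value 31+28=59
Best: 61 pts.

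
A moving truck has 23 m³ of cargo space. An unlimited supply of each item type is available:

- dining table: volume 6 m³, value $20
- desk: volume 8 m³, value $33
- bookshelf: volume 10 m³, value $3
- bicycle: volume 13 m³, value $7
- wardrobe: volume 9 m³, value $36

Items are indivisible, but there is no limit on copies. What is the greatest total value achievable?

$89

Best value-per-unit is desk at 33/8; filling with it alone gives 2×33 = 66.
Optimal mix: 1×dining table + 1×desk + 1×wardrobe → volume 23, value 89.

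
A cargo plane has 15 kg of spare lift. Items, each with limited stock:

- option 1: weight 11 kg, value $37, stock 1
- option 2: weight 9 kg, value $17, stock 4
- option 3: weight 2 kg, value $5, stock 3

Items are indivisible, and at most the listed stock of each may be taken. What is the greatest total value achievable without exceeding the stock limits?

$47

Best selections within weight 15 and stock limits:
- 1×option 1 + 2×option 3: weight 15, value 47
- 1×option 1 + 1×option 3: weight 13, value 42
- 1×option 1: weight 11, value 37
Best: $47.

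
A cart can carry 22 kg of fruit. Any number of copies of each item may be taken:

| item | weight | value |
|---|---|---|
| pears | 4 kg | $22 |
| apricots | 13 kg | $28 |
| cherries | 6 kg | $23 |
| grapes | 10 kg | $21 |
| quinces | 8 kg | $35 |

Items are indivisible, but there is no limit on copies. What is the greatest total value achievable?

$111

Best value-per-unit is pears at 22/4; filling with it alone gives 5×22 = 110.
Optimal mix: 4×pears + 1×cherries → weight 22, value 111.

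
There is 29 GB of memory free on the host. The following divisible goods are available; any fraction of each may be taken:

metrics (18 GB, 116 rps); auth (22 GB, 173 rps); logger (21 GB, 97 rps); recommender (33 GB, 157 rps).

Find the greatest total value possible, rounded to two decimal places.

Take in order of value per unit:
- auth (173/22 per unit): all 22 → value 173, running total 173.00
- metrics (116/18 per unit): 7 of 18 → value 7×116/18 = 45.1111, running total 218.11
Total 218.11.

218.11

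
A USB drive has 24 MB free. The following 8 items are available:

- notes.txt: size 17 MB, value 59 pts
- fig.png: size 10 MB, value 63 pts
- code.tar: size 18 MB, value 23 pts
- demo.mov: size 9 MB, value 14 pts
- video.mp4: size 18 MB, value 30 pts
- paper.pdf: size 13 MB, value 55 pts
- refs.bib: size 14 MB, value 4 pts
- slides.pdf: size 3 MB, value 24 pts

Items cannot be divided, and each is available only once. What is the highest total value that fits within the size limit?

118 pts

This is a 0/1 knapsack; check combinations near the capacity.
- fig.png+paper.pdf: size 10+13=23, value 63+55=118
- fig.png+demo.mov+slides.pdf: size 10+9+3=22, value 63+14+24=101
- fig.png+slides.pdf: size 10+3=13, value 63+24=87
- notes.txt+slides.pdf: size 17+3=20, value 59+24=83
- paper.pdf+slides.pdf: size 13+3=16, value 55+24=79
Best: 118 pts.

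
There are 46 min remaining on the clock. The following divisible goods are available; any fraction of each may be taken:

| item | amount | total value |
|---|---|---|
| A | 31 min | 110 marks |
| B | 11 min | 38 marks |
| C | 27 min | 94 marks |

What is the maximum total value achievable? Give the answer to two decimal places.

Take in order of value per unit:
- A (110/31 per unit): all 31 → value 110, running total 110.00
- C (94/27 per unit): 15 of 27 → value 15×94/27 = 52.2222, running total 162.22
Total 162.22.

162.22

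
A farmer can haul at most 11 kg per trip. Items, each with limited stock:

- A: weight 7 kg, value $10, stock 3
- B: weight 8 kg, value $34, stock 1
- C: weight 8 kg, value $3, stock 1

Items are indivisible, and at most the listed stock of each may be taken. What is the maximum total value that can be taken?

$34

Best selections within weight 11 and stock limits:
- 1×B: weight 8, value 34
- 1×A: weight 7, value 10
Best: $34.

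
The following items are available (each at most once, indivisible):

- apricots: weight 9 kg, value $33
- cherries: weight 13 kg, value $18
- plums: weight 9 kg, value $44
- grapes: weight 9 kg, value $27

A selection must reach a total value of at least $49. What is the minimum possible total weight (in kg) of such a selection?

18

Subsets with value ≥ 49, sorted by total weight:
- apricots+plums: weight 18, value 77
- plums+grapes: weight 18, value 71
- apricots+grapes: weight 18, value 60
- cherries+plums: weight 22, value 62
Minimum weight: 18 kg.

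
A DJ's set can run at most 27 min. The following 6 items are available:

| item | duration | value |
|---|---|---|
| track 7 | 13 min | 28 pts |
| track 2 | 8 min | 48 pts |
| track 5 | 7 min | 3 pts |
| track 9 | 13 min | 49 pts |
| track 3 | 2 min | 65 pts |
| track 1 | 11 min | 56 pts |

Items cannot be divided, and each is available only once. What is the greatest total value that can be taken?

170 pts

Check high-value combinations within 27 min:
- track 9+track 3+track 1: duration 13+2+11=26, value 49+65+56=170
- track 2+track 3+track 1: duration 8+2+11=21, value 48+65+56=169
- track 2+track 9+track 3: duration 8+13+2=23, value 48+49+65=162
Best: 170 pts.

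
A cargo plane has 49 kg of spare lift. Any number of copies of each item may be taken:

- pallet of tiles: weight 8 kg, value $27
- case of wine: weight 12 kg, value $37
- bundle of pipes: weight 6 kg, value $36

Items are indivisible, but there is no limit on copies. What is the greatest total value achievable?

$288

Best value-per-unit is bundle of pipes at 36/6, and filling with it alone uses weight 8×6=48. No mix of the others beats 8×36 = 288.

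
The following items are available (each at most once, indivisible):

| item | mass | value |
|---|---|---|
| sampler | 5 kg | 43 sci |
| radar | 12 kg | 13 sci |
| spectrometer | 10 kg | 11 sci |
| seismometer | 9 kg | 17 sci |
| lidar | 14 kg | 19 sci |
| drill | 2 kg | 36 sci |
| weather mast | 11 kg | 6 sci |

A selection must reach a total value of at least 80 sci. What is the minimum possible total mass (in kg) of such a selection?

16

Subsets with value ≥ 80, sorted by total mass:
- sampler+seismometer+drill: mass 16, value 96
- sampler+spectrometer+drill: mass 17, value 90
- sampler+drill+weather mast: mass 18, value 85
Minimum mass: 16 kg.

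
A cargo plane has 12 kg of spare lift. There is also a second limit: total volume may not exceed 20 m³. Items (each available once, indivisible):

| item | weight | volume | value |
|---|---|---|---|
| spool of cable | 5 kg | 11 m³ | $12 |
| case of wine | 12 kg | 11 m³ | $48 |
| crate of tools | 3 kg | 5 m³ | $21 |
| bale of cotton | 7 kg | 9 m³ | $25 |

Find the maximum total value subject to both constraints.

Feasible sets respecting both limits:
- case of wine: weight 12, volume 11, value 48
- crate of tools+bale of cotton: weight 10, volume 14, value 46
- spool of cable+bale of cotton: weight 12, volume 20, value 37
- spool of cable+crate of tools: weight 8, volume 16, value 33
Best: $48.

$48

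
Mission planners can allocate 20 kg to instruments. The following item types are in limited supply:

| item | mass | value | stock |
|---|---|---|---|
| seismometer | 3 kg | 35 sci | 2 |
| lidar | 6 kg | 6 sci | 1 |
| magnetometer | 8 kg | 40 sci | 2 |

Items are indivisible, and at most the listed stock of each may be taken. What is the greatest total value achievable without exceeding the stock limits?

Best selections within mass 20 and stock limits:
- 2×seismometer + 1×lidar + 1×magnetometer: mass 20, value 116
- 1×seismometer + 2×magnetometer: mass 19, value 115
- 2×seismometer + 1×magnetometer: mass 14, value 110
- 1×seismometer + 1×lidar + 1×magnetometer: mass 17, value 81
Best: 116 sci.

116 sci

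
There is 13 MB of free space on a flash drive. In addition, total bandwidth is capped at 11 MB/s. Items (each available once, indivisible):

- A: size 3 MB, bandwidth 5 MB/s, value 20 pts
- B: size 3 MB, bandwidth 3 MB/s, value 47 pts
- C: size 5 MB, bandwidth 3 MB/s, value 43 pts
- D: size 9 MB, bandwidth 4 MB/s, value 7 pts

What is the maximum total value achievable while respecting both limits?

Feasible sets respecting both limits:
- A+B+C: size 11, bandwidth 11, value 110
- B+C: size 8, bandwidth 6, value 90
- A+B: size 6, bandwidth 8, value 67
Best: 110 pts.

110 pts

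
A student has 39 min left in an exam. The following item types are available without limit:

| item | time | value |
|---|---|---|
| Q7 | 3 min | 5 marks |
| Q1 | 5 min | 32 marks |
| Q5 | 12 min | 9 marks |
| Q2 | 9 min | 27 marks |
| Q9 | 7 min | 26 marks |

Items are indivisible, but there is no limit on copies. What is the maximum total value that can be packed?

Best value-per-unit is Q1 at 32/5; filling with it alone gives 7×32 = 224.
Optimal mix: 1×Q7 + 7×Q1 → time 38, value 229.

229 marks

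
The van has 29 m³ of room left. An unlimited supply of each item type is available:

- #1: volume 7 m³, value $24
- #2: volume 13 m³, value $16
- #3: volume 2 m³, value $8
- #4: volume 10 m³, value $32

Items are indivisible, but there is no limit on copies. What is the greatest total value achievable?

Best value-per-unit is #3 at 8/2; filling with it alone gives 14×8 = 112.
Optimal mix: 1×#1 + 11×#3 → volume 29, value 112.

$112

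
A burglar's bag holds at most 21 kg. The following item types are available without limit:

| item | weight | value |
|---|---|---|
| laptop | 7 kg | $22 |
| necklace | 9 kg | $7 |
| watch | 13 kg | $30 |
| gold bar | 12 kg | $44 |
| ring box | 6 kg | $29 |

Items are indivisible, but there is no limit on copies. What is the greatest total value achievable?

Best value-per-unit is ring box at 29/6, and filling with it alone uses weight 3×6=18. No mix of the others beats 3×29 = 87.

$87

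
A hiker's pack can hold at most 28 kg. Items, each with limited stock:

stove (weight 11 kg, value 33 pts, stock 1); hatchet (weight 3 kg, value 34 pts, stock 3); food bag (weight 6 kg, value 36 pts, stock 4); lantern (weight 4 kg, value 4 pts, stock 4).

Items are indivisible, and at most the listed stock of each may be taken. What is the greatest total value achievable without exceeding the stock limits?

Top feasible selections:
- 3×hatchet + 3×food bag: weight 27, value 210
- 2×hatchet + 3×food bag + 1×lantern: weight 28, value 180
Best: 210 pts.

210 pts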